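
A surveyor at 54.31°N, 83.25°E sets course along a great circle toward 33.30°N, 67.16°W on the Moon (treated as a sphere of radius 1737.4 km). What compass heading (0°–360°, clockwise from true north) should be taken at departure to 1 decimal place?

335.6°

With φ₁ = 0.9479, φ₂ = 0.5812, Δλ = -2.6251 rad, the forward-azimuth formula gives
θ = atan2( sin Δλ cos φ₂ , cos φ₁ sin φ₂ − sin φ₁ cos φ₂ cos Δλ ) = atan2(-0.4127, 0.9106) = -24.38°.
Adding 360° brings this into [0°, 360°): 335.6°.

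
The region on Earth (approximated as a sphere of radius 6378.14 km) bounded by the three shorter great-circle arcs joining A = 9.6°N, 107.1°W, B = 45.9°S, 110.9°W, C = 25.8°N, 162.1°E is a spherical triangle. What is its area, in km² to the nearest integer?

41909659 km²

Side lengths (central angles): a = 1.8543, b = 1.5106, c = 0.9705 rad; semiperimeter s = 2.1677.
By l'Huilier's theorem, tan(E/4) = √[tan(s/2) tan((s−a)/2) tan((s−b)/2) tan((s−c)/2)], giving spherical excess E = 1.0302 rad.
Area = E·R² = 1.0302 × (6378.14)² ≈ 41909659 km².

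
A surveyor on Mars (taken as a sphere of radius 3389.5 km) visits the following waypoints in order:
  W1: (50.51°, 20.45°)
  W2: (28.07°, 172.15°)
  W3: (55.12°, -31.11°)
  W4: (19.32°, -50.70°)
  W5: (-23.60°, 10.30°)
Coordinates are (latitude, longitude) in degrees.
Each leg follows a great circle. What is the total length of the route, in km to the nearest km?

17988 km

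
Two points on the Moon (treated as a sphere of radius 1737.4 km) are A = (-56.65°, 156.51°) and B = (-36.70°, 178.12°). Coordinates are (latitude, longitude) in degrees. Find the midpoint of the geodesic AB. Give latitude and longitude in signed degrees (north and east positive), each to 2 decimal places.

-47.17°, 169.35°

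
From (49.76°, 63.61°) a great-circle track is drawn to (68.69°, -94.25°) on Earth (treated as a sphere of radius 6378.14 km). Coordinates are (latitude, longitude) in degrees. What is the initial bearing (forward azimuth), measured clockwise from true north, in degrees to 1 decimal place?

Δλ = -157.860° = -2.7552 rad.
y = sin Δλ · cos φ₂ = (-0.3769)(0.3634) = -0.1370
x = cos φ₁ sin φ₂ − sin φ₁ cos φ₂ cos Δλ = (0.6460)(0.9316) − (0.7633)(0.3634)(-0.9263) = 0.8588
θ = atan2(y, x) = -9.06°; adding 360° gives 350.9°.

350.9°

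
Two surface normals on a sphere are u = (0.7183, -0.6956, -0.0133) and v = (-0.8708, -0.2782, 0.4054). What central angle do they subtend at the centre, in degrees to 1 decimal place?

115.9°

u·v = -0.4374; |u| = 1.0000, |v| = 1.0000.
cos θ = (u·v)/(|u||v|) = -0.4374, so θ = 115.9°.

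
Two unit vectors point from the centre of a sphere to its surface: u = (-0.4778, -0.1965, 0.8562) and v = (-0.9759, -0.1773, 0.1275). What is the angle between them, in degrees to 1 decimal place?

52.4°

u·v = 0.6103; |u| = 1.0000, |v| = 1.0000.
cos θ = (u·v)/(|u||v|) = 0.6103, so θ = 52.4°.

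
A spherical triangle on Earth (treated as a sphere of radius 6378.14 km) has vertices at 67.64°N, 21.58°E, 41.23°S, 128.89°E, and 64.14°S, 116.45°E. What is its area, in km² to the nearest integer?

Side lengths (central angles): a = 0.4192, b = 2.5798, c = 2.3387 rad; semiperimeter s = 2.6689.
By l'Huilier's theorem, tan(E/4) = √[tan(s/2) tan((s−a)/2) tan((s−b)/2) tan((s−c)/2)], giving spherical excess E = 0.9946 rad.
Area = E·R² = 0.9946 × (6378.14)² ≈ 40461300 km².

40461300 km²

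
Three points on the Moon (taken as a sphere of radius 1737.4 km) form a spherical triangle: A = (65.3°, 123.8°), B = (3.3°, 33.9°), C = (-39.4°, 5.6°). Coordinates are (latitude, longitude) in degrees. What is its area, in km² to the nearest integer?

318900 km²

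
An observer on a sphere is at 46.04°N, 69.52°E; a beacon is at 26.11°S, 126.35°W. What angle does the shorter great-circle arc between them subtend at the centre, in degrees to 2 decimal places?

156.40°

In radians: φ₁ = 0.8035, φ₂ = -0.4557, Δλ = 164.130° = 2.8646 rad.
cos c = sin φ₁ sin φ₂ + cos φ₁ cos φ₂ cos Δλ = (0.7198)(-0.4401) + (0.6942)(0.8980)(-0.9619) = -0.91635,
so c = arccos(-0.91635) = 2.72967 rad.
So the angular separation is 156.40°.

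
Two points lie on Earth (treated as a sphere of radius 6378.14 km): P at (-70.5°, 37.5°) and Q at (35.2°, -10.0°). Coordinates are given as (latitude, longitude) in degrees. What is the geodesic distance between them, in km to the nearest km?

12361 km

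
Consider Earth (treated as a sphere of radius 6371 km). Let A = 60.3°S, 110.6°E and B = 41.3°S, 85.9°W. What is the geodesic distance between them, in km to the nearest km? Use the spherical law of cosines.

8618 km

In radians: φ₁ = -1.0524, φ₂ = -0.7208, Δλ = 163.500° = 2.8536 rad.
cos c = sin φ₁ sin φ₂ + cos φ₁ cos φ₂ cos Δλ = (-0.8686)(-0.6600) + (0.4955)(0.7513)(-0.9588) = 0.21641,
so c = arccos(0.21641) = 1.35266 rad.
Distance = R·c = 6371 × 1.3527 ≈ 8618 km.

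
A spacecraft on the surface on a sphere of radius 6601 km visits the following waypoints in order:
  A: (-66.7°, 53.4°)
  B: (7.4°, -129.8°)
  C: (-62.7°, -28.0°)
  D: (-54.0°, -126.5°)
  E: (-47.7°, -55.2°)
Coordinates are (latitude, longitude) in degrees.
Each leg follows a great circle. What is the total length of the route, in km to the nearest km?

36104 km

Leg A→B: central angle 2.1059 rad, distance 13901.1 km.
Leg B→C: central angle 1.7798 rad, distance 11748.3 km.
Leg C→D: central angle 0.8243 rad, distance 5441.3 km.
Leg D→E: central angle 0.7595 rad, distance 5013.2 km.
Total: 13901.1 + 11748.3 + 5441.3 + 5013.2 ≈ 36104 km.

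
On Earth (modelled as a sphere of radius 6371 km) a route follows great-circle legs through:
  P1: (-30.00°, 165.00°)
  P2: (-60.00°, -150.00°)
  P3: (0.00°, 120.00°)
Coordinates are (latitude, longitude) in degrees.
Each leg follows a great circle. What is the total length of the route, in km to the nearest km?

Leg P1→P2: central angle 0.7389 rad, distance 4707.6 km.
Leg P2→P3: central angle 1.5708 rad, distance 10007.5 km.
Total: 4707.6 + 10007.5 ≈ 14715 km.

14715 km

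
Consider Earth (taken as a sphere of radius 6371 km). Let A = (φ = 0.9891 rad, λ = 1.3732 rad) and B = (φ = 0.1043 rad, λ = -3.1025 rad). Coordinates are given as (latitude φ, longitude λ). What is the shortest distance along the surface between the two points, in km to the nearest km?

Let φ₁ = 0.9891 rad, φ₂ = 0.1043 rad, and Δλ = 1.8075 rad.
cos c = sin φ₁ sin φ₂ + cos φ₁ cos φ₂ cos Δλ = (0.8355)(0.1041) + (0.5494)(0.9946)(-0.2345) = -0.04115,
so c = arccos(-0.04115) = 1.61196 rad.
Distance = R·c = 6371 × 1.6120 ≈ 10270 km.

10270 km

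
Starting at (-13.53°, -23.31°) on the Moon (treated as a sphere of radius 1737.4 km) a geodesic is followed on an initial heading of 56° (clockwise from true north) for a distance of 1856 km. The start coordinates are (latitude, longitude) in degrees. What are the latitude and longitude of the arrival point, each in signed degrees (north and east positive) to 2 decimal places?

21.33°, 27.95°

Angular distance δ = d/R = 1856/1737.4 = 1.06826 rad; initial bearing θ = 0.9774 rad.
sin φ₂ = sin φ₁ cos δ + cos φ₁ sin δ cos θ = (-0.2340)(0.4816) + (0.9722)(0.8764)(0.5592) = 0.3638, so φ₂ = 21.33°.
Δλ = atan2(sin θ sin δ cos φ₁, cos δ − sin φ₁ sin φ₂) = atan2(0.7064, 0.5668) = 51.259°.
λ₂ = -23.310° + 51.259° = 27.95°.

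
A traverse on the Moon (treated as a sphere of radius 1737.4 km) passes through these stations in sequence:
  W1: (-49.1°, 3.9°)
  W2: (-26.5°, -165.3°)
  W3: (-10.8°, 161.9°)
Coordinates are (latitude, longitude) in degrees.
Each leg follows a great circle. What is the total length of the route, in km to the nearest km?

Leg W1→W2: central angle 1.8114 rad, distance 3147.2 km.
Leg W2→W3: central angle 0.6049 rad, distance 1051.0 km.
Total: 3147.2 + 1051.0 ≈ 4198 km.

4198 km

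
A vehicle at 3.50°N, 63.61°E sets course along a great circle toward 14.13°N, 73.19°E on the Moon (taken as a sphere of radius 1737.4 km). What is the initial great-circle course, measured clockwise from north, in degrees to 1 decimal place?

41.1°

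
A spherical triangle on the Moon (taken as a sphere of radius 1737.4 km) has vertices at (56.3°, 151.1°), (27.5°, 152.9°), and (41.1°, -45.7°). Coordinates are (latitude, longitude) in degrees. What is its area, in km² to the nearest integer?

468876 km²

Side lengths (central angles): a = 1.9071, b = 1.4236, c = 0.5032 rad; semiperimeter s = 1.9169.
By l'Huilier's theorem, tan(E/4) = √[tan(s/2) tan((s−a)/2) tan((s−b)/2) tan((s−c)/2)], giving spherical excess E = 0.1553 rad.
Area = E·R² = 0.1553 × (1737.4)² ≈ 468876 km².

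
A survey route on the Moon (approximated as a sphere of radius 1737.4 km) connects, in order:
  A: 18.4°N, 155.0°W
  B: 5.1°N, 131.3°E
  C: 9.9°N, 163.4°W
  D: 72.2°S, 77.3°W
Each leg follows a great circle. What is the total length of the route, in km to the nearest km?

7157 km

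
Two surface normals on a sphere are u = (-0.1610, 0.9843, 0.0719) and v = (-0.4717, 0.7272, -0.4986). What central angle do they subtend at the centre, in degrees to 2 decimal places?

u·v = 0.7559; |u| = 1.0000, |v| = 1.0000.
cos θ = (u·v)/(|u||v|) = 0.7559, so θ = 40.89°.

40.89°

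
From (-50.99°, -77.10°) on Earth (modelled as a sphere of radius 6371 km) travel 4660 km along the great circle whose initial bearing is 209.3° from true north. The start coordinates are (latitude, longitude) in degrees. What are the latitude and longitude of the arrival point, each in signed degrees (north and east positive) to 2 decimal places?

-70.90°, -164.33°

Angular distance δ = d/R = 4660/6371 = 0.73144 rad; initial bearing θ = 3.6530 rad.
sin φ₂ = sin φ₁ cos δ + cos φ₁ sin δ cos θ = (-0.7770)(0.7442) + (0.6295)(0.6679)(-0.8721) = -0.9449, so φ₂ = -70.90°.
Δλ = atan2(sin θ sin δ cos φ₁, cos δ − sin φ₁ sin φ₂) = atan2(-0.2058, 0.0100) = -87.227°.
λ₂ = -77.100° − 87.227° = -164.33°.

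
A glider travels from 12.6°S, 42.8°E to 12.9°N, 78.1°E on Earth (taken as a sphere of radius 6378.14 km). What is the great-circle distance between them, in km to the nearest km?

With latitudes φ₁ = -12.600°, φ₂ = 12.900° and longitude difference Δλ = 35.300°:
Haversine: a = sin²(Δφ/2) + cos φ₁ cos φ₂ sin²(Δλ/2) = 0.0487 + (0.9759)(0.9748)(0.0919) = 0.13616.
Central angle c = 2·arcsin(√a) = 0.75586 rad.
Distance = R·c = 6378.14 × 0.7559 ≈ 4821 km.

4821 km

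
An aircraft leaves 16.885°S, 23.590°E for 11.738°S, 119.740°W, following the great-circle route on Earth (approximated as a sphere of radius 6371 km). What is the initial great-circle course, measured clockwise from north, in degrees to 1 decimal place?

234.1°

With φ₁ = -0.2947, φ₂ = -0.2049, Δλ = -2.5016 rad, the forward-azimuth formula gives
θ = atan2( sin Δλ cos φ₂ , cos φ₁ sin φ₂ − sin φ₁ cos φ₂ cos Δλ ) = atan2(-0.5847, -0.4228) = -125.87°.
Adding 360° brings this into [0°, 360°): 234.1°.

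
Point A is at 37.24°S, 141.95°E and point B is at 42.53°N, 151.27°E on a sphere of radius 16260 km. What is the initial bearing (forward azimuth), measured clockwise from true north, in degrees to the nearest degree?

Δλ = 9.320° = 0.1627 rad.
y = sin Δλ · cos φ₂ = (0.1619)(0.7369) = 0.1193
x = cos φ₁ sin φ₂ − sin φ₁ cos φ₂ cos Δλ = (0.7961)(0.6760) − (-0.6052)(0.7369)(0.9868) = 0.9782
θ = atan2(y, x) = 6.96°, so the bearing is 7°.

7°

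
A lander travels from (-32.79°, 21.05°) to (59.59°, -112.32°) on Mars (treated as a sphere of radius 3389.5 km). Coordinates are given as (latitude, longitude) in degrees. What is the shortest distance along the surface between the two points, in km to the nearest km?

Let φ₁ = -0.5723 rad, φ₂ = 1.0400 rad, and Δλ = -2.3277 rad.
cos c = sin φ₁ sin φ₂ + cos φ₁ cos φ₂ cos Δλ = (-0.5416)(0.8624) + (0.8407)(0.5062)(-0.6867) = -0.75927,
so c = arccos(-0.75927) = 2.43299 rad.
Distance = R·c = 3389.5 × 2.4330 ≈ 8247 km.

8247 km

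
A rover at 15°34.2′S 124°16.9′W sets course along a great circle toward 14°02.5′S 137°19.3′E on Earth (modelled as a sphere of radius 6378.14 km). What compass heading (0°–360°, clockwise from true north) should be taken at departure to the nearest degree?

Δλ = -98.397° = -1.7173 rad.
y = sin Δλ · cos φ₂ = (-0.9893)(0.9701) = -0.9597
x = cos φ₁ sin φ₂ − sin φ₁ cos φ₂ cos Δλ = (0.9633)(-0.2426) − (-0.2684)(0.9701)(-0.1460) = -0.2717
θ = atan2(y, x) = -105.81°; adding 360° gives 254°.

254°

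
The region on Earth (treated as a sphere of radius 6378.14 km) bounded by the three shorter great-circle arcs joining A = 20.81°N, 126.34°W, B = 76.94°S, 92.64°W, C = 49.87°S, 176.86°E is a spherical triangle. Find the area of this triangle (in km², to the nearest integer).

30089068 km²

Side lengths (central angles): a = 0.7325, b = 1.5125, c = 1.7420 rad; semiperimeter s = 1.9935.
By l'Huilier's theorem, tan(E/4) = √[tan(s/2) tan((s−a)/2) tan((s−b)/2) tan((s−c)/2)], giving spherical excess E = 0.7396 rad.
Area = E·R² = 0.7396 × (6378.14)² ≈ 30089068 km².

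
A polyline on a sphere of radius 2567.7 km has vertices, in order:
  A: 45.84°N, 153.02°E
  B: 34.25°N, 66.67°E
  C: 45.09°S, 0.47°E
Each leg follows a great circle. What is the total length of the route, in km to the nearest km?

7316 km

Leg A→B: central angle 1.1147 rad, distance 2862.3 km.
Leg B→C: central angle 1.7346 rad, distance 4454.0 km.
Total: 2862.3 + 4454.0 ≈ 7316 km.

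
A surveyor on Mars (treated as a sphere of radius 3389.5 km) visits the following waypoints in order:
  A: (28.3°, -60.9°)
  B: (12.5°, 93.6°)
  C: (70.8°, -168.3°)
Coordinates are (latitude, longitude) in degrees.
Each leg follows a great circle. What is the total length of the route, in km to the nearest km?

Leg A→B: central angle 2.3094 rad, distance 7827.7 km.
Leg B→C: central angle 1.4110 rad, distance 4782.4 km.
Total: 7827.7 + 4782.4 ≈ 12610 km.

12610 km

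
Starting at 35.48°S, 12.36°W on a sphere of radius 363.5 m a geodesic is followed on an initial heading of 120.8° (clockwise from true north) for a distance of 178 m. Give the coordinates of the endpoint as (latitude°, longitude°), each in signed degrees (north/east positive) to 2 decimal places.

Angular distance δ = d/R = 178/363.5 = 0.48968 rad; initial bearing θ = 2.1084 rad.
sin φ₂ = sin φ₁ cos δ + cos φ₁ sin δ cos θ = (-0.5804)(0.8825) + (0.8143)(0.4703)(-0.5120) = -0.7083, so φ₂ = -45.10°.
Δλ = atan2(sin θ sin δ cos φ₁, cos δ − sin φ₁ sin φ₂) = atan2(0.3290, 0.4714) = 34.914°.
λ₂ = -12.360° + 34.914° = 22.55°.

-45.10°, 22.55°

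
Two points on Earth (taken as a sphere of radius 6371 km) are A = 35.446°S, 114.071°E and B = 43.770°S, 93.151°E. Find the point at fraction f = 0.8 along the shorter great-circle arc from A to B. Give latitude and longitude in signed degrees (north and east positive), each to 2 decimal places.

-42.42°, 97.74°

Central angle δ = 0.3154 rad. Interpolating on the sphere with fraction f = 0.8:
P = [sin((1−f)δ)·A + sin(fδ)·B] / sin δ = 0.2032·A + 0.8048·B in Cartesian coordinates,
giving P = (-0.0995, 0.7315, -0.6746), i.e. latitude -42.42°, longitude 97.74°.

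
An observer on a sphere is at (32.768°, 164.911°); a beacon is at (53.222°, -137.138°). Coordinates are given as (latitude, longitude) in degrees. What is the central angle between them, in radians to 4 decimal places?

0.7945 rad

In radians: φ₁ = 0.5719, φ₂ = 0.9289, Δλ = 57.951° = 1.0114 rad.
Haversine: a = sin²(Δφ/2) + cos φ₁ cos φ₂ sin²(Δλ/2) = 0.0315 + (0.8409)(0.5987)(0.2347) = 0.14967.
Central angle c = 2·arcsin(√a) = 0.79447 rad.
So the angular separation is 0.7945 rad.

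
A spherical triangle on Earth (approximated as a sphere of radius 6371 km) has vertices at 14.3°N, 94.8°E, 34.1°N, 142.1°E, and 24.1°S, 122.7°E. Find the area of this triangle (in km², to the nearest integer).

Side lengths (central angles): a = 1.0655, b = 0.8218, c = 0.8194 rad; semiperimeter s = 1.3534.
By l'Huilier's theorem, tan(E/4) = √[tan(s/2) tan((s−a)/2) tan((s−b)/2) tan((s−c)/2)], giving spherical excess E = 0.3713 rad.
Area = E·R² = 0.3713 × (6371)² ≈ 15072398 km².

15072398 km²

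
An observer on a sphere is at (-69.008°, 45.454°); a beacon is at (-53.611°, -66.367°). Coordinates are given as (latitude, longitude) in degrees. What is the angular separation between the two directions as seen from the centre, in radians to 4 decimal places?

0.8331 rad

Let φ₁ = -1.2044 rad, φ₂ = -0.9357 rad, and Δλ = -1.9516 rad.
Haversine: a = sin²(Δφ/2) + cos φ₁ cos φ₂ sin²(Δλ/2) = 0.0179 + (0.3582)(0.5933)(0.6859) = 0.16371.
Central angle c = 2·arcsin(√a) = 0.83311 rad.
So the angular separation is 0.8331 rad.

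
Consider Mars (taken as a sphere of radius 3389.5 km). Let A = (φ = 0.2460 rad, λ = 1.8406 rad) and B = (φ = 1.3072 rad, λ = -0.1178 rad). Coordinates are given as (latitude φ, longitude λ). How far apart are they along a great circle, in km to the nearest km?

With latitudes φ₁ = 14.095°, φ₂ = 74.897° and longitude difference Δλ = -112.208°:
cos c = sin φ₁ sin φ₂ + cos φ₁ cos φ₂ cos Δλ = (0.2435)(0.9655) + (0.9699)(0.2606)(-0.3780) = 0.13960,
so c = arccos(0.13960) = 1.43074 rad.
Distance = R·c = 3389.5 × 1.4307 ≈ 4849 km.

4849 km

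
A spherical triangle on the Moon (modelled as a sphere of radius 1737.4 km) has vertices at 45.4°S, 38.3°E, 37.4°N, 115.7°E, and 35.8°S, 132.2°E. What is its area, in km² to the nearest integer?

3249654 km²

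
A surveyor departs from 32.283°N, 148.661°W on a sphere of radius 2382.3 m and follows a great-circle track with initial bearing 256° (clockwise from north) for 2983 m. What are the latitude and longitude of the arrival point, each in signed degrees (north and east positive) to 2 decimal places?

-1.54°, 144.15°

Angular distance δ = d/R = 2983/2382.3 = 1.25215 rad; initial bearing θ = 4.4680 rad.
sin φ₂ = sin φ₁ cos δ + cos φ₁ sin δ cos θ = (0.5341)(0.3133) + (0.8454)(0.9497)(-0.2419) = -0.0269, so φ₂ = -1.54°.
Δλ = atan2(sin θ sin δ cos φ₁, cos δ − sin φ₁ sin φ₂) = atan2(-0.7790, 0.3277) = -67.189°.
λ₂ = -148.661° − 67.189° = -215.85° → 144.15° after wrapping to (−180°, 180°].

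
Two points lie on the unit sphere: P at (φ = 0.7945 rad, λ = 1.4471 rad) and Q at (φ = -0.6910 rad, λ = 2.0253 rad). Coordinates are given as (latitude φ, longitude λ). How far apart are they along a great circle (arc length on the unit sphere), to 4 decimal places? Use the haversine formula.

1.5734

With latitudes φ₁ = 45.521°, φ₂ = -39.591° and longitude difference Δλ = 33.128°:
Haversine: a = sin²(Δφ/2) + cos φ₁ cos φ₂ sin²(Δλ/2) = 0.4574 + (0.7006)(0.7706)(0.0813) = 0.50129.
Central angle c = 2·arcsin(√a) = 1.57337 rad.
On the unit sphere the arc length equals the central angle: 1.5734.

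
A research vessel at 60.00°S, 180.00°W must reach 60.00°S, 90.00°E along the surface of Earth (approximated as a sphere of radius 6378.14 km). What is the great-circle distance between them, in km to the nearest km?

Let φ₁ = -1.0472 rad, φ₂ = -1.0472 rad, and Δλ = -1.5708 rad.
cos c = sin φ₁ sin φ₂ + cos φ₁ cos φ₂ cos Δλ = (-0.8660)(-0.8660) + (0.5000)(0.5000)(0.0000) = 0.75000,
so c = arccos(0.75000) = 0.72273 rad.
Distance = R·c = 6378.14 × 0.7227 ≈ 4610 km.

4610 km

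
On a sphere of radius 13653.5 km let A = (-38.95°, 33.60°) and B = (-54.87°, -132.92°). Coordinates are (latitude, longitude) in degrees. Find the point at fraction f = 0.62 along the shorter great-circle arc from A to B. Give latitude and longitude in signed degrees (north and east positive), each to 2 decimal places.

Central angle δ = 1.4918 rad. Interpolating on the sphere with fraction f = 0.62:
P = [sin((1−f)δ)·A + sin(fδ)·B] / sin δ = 0.5387·A + 0.8011·B in Cartesian coordinates,
giving P = (0.0350, -0.1057, -0.9938), i.e. latitude -83.60°, longitude -71.67°.

-83.60°, -71.67°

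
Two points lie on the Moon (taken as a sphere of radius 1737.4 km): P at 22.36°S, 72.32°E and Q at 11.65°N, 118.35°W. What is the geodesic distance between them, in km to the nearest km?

5010 km

In radians: φ₁ = -0.3903, φ₂ = 0.2033, Δλ = 169.330° = 2.9554 rad.
cos c = sin φ₁ sin φ₂ + cos φ₁ cos φ₂ cos Δλ = (-0.3804)(0.2019) + (0.9248)(0.9794)(-0.9827) = -0.96692,
so c = arccos(-0.96692) = 2.88366 rad.
Distance = R·c = 1737.4 × 2.8837 ≈ 5010 km.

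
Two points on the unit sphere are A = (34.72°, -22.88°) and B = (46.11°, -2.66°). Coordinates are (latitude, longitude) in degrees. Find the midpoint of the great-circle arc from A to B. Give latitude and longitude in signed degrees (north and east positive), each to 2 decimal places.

Central angle δ = 0.3326 rad. Interpolating on the sphere with fraction f = 0.5:
P = [sin((1−f)δ)·A + sin(fδ)·B] / sin δ = 0.5070·A + 0.5070·B in Cartesian coordinates,
giving P = (0.7350, -0.1783, 0.6541), i.e. latitude 40.85°, longitude -13.64°.

40.85°, -13.64°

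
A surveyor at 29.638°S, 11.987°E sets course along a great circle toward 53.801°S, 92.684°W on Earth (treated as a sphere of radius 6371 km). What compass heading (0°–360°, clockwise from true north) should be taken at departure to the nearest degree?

With φ₁ = -0.5173, φ₂ = -0.9390, Δλ = -1.8269 rad, the forward-azimuth formula gives
θ = atan2( sin Δλ cos φ₂ , cos φ₁ sin φ₂ − sin φ₁ cos φ₂ cos Δλ ) = atan2(-0.5713, -0.7754) = -143.61°.
Adding 360° brings this into [0°, 360°): 216°.

216°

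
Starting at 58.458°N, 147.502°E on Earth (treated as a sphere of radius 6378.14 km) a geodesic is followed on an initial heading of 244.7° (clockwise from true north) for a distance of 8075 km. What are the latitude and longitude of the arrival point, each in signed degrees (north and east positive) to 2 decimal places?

2.43°, 87.82°

Angular distance δ = d/R = 8075/6378.14 = 1.26604 rad; initial bearing θ = 4.2708 rad.
sin φ₂ = sin φ₁ cos δ + cos φ₁ sin δ cos θ = (0.8523)(0.3001) + (0.5231)(0.9539)(-0.4274) = 0.0425, so φ₂ = 2.43°.
Δλ = atan2(sin θ sin δ cos φ₁, cos δ − sin φ₁ sin φ₂) = atan2(-0.4512, 0.2639) = -59.678°.
λ₂ = 147.502° − 59.678° = 87.82°.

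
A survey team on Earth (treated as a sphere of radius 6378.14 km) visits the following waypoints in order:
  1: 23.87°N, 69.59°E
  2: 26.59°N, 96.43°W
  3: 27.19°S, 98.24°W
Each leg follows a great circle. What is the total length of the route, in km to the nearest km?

Leg 1→2: central angle 2.2299 rad, distance 14222.5 km.
Leg 2→3: central angle 0.9391 rad, distance 5989.9 km.
Total: 14222.5 + 5989.9 ≈ 20212 km.

20212 km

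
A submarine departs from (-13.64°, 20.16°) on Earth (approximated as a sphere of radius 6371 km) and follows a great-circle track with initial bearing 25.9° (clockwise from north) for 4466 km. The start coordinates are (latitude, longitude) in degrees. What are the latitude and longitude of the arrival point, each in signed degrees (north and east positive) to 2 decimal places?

22.56°, 37.92°

Angular distance δ = d/R = 4466/6371 = 0.70099 rad; initial bearing θ = 0.4520 rad.
sin φ₂ = sin φ₁ cos δ + cos φ₁ sin δ cos θ = (-0.2358)(0.7642) + (0.9718)(0.6450)(0.8996) = 0.3836, so φ₂ = 22.56°.
Δλ = atan2(sin θ sin δ cos φ₁, cos δ − sin φ₁ sin φ₂) = atan2(0.2738, 0.8547) = 17.762°.
λ₂ = 20.160° + 17.762° = 37.92°.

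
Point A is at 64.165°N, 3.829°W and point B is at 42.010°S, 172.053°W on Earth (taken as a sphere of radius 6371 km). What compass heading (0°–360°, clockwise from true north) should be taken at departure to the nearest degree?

Δλ = -168.224° = -2.9361 rad.
y = sin Δλ · cos φ₂ = (-0.2041)(0.7430) = -0.1516
x = cos φ₁ sin φ₂ − sin φ₁ cos φ₂ cos Δλ = (0.4358)(-0.6693) − (0.9001)(0.7430)(-0.9790) = 0.3630
θ = atan2(y, x) = -22.67°; adding 360° gives 337°.

337°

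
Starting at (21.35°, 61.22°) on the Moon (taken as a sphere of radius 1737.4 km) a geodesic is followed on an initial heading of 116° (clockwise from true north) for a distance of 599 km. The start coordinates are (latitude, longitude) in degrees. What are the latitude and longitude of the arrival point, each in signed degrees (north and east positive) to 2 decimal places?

Angular distance δ = d/R = 599/1737.4 = 0.34477 rad; initial bearing θ = 2.0246 rad.
sin φ₂ = sin φ₁ cos δ + cos φ₁ sin δ cos θ = (0.3641)(0.9412) + (0.9314)(0.3380)(-0.4384) = 0.2046, so φ₂ = 11.81°.
Δλ = atan2(sin θ sin δ cos φ₁, cos δ − sin φ₁ sin φ₂) = atan2(0.2829, 0.8666) = 18.080°.
λ₂ = 61.220° + 18.080° = 79.30°.

11.81°, 79.30°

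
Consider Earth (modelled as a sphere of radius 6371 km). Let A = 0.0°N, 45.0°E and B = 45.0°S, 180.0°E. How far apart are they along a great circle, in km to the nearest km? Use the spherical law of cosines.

13343 km

In radians: φ₁ = 0.0000, φ₂ = -0.7854, Δλ = 135.000° = 2.3562 rad.
cos c = sin φ₁ sin φ₂ + cos φ₁ cos φ₂ cos Δλ = (0.0000)(-0.7071) + (1.0000)(0.7071)(-0.7071) = -0.50000,
so c = arccos(-0.50000) = 2.09440 rad.
Distance = R·c = 6371 × 2.0944 ≈ 13343 km.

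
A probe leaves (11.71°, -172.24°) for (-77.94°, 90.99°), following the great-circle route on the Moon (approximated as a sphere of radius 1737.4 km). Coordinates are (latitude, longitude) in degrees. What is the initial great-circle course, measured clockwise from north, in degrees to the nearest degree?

192°

With φ₁ = 0.2044, φ₂ = -1.3603, Δλ = -1.6890 rad, the forward-azimuth formula gives
θ = atan2( sin Δλ cos φ₂ , cos φ₁ sin φ₂ − sin φ₁ cos φ₂ cos Δλ ) = atan2(-0.2075, -0.9526) = -167.71°.
Adding 360° brings this into [0°, 360°): 192°.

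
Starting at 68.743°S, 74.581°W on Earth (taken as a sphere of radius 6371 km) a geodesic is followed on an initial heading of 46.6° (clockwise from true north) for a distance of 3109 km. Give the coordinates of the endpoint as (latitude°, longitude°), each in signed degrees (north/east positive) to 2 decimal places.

-44.94°, -45.81°

Angular distance δ = d/R = 3109/6371 = 0.48799 rad; initial bearing θ = 0.8133 rad.
sin φ₂ = sin φ₁ cos δ + cos φ₁ sin δ cos θ = (-0.9320)(0.8833) + (0.3626)(0.4689)(0.6871) = -0.7064, so φ₂ = -44.94°.
Δλ = atan2(sin θ sin δ cos φ₁, cos δ − sin φ₁ sin φ₂) = atan2(0.1235, 0.2249) = 28.769°.
λ₂ = -74.581° + 28.769° = -45.81°.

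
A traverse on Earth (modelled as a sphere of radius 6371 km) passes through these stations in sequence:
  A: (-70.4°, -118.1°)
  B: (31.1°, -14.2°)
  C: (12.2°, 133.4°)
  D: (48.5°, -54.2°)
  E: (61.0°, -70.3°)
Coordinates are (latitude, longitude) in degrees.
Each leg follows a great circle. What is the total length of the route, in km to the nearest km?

Leg A→B: central angle 2.1599 rad, distance 13760.6 km.
Leg B→C: central angle 2.2112 rad, distance 14087.3 km.
Leg C→D: central angle 2.0757 rad, distance 13224.1 km.
Leg D→E: central angle 0.2703 rad, distance 1721.9 km.
Total: 13760.6 + 14087.3 + 13224.1 + 1721.9 ≈ 42794 km.

42794 km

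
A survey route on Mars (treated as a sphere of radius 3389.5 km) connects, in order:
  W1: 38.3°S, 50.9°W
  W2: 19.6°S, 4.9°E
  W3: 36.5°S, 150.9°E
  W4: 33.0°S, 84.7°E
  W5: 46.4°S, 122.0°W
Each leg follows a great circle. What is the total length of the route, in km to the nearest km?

Leg W1→W2: central angle 0.8976 rad, distance 3042.6 km.
Leg W2→W3: central angle 2.0134 rad, distance 6824.4 km.
Leg W3→W4: central angle 0.9323 rad, distance 3159.9 km.
Leg W4→W5: central angle 1.6934 rad, distance 5739.7 km.
Total: 3042.6 + 6824.4 + 3159.9 + 5739.7 ≈ 18767 km.

18767 km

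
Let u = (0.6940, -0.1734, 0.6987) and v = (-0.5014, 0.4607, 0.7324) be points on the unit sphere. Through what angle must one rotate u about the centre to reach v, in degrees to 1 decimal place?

85.2°

u·v = 0.0839; |u| = 0.9999, |v| = 1.0000.
cos θ = (u·v)/(|u||v|) = 0.0839, so θ = 85.2°.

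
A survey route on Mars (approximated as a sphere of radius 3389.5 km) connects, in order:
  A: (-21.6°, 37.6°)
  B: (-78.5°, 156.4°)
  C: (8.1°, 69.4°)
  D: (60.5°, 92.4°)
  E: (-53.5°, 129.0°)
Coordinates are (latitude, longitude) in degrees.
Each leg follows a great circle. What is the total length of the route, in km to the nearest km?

Leg A→B: central angle 1.2959 rad, distance 4392.5 km.
Leg B→C: central angle 1.6989 rad, distance 5758.4 km.
Leg C→D: central angle 0.9626 rad, distance 3262.7 km.
Leg D→E: central angle 2.0539 rad, distance 6961.6 km.
Total: 4392.5 + 5758.4 + 3262.7 + 6961.6 ≈ 20375 km.

20375 km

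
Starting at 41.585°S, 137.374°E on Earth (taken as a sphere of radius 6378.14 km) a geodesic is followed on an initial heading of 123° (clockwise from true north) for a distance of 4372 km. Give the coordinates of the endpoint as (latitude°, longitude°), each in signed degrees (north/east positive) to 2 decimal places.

Angular distance δ = d/R = 4372/6378.14 = 0.68547 rad; initial bearing θ = 2.1468 rad.
sin φ₂ = sin φ₁ cos δ + cos φ₁ sin δ cos θ = (-0.6637)(0.7741) + (0.7480)(0.6330)(-0.5446) = -0.7717, so φ₂ = -50.51°.
Δλ = atan2(sin θ sin δ cos φ₁, cos δ − sin φ₁ sin φ₂) = atan2(0.3971, 0.2619) = 56.591°.
λ₂ = 137.374° + 56.591° = 193.97° → -166.03° after wrapping to (−180°, 180°].

-50.51°, -166.03°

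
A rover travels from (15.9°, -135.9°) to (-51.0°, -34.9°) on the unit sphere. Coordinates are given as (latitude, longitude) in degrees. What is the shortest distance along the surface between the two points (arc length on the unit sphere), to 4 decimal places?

1.9054

With latitudes φ₁ = 15.900°, φ₂ = -51.000° and longitude difference Δλ = 101.000°:
Haversine: a = sin²(Δφ/2) + cos φ₁ cos φ₂ sin²(Δλ/2) = 0.3038 + (0.9617)(0.6293)(0.5954) = 0.66420.
Central angle c = 2·arcsin(√a) = 1.90540 rad.
On the unit sphere the arc length equals the central angle: 1.9054.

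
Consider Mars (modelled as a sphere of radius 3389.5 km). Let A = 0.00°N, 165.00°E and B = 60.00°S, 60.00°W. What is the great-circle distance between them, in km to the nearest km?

In radians: φ₁ = 0.0000, φ₂ = -1.0472, Δλ = 135.000° = 2.3562 rad.
cos c = sin φ₁ sin φ₂ + cos φ₁ cos φ₂ cos Δλ = (0.0000)(-0.8660) + (1.0000)(0.5000)(-0.7071) = -0.35355,
so c = arccos(-0.35355) = 1.93216 rad.
Distance = R·c = 3389.5 × 1.9322 ≈ 6549 km.

6549 km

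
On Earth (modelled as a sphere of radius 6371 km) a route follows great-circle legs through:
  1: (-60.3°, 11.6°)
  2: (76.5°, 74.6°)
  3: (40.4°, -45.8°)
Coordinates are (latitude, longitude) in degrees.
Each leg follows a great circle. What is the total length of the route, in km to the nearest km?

Leg 1→2: central angle 2.4851 rad, distance 15832.4 km.
Leg 2→3: central angle 1.0001 rad, distance 6371.4 km.
Total: 15832.4 + 6371.4 ≈ 22204 km.

22204 km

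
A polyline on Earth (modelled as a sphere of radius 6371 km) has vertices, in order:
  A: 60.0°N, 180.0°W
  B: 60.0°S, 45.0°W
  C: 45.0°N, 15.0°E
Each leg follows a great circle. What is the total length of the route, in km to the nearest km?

30441 km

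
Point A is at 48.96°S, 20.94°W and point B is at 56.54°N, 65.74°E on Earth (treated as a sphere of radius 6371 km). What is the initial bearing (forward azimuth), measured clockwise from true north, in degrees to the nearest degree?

Δλ = 86.680° = 1.5129 rad.
y = sin Δλ · cos φ₂ = (0.9983)(0.5514) = 0.5504
x = cos φ₁ sin φ₂ − sin φ₁ cos φ₂ cos Δλ = (0.6566)(0.8343) − (-0.7543)(0.5514)(0.0579) = 0.5719
θ = atan2(y, x) = 43.91°, so the bearing is 44°.

44°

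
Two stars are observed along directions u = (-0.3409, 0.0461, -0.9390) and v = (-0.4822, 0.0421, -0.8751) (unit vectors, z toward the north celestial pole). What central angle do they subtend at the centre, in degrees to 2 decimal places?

8.90°

u·v = 0.9880; |u| = 1.0000, |v| = 1.0000.
cos θ = (u·v)/(|u||v|) = 0.9880, so θ = 8.90°.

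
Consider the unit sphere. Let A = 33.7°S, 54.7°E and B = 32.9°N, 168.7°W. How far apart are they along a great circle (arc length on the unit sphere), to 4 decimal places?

2.5131

In radians: φ₁ = -0.5882, φ₂ = 0.5742, Δλ = 136.600° = 2.3841 rad.
cos c = sin φ₁ sin φ₂ + cos φ₁ cos φ₂ cos Δλ = (-0.5548)(0.5432) + (0.8320)(0.8396)(-0.7266) = -0.80891,
so c = arccos(-0.80891) = 2.51309 rad.
On the unit sphere the arc length equals the central angle: 2.5131.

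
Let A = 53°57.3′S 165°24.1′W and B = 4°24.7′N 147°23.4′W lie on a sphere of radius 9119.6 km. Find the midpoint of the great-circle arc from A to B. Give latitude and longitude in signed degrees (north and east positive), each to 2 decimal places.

The central angle between A and B is δ = 1.0521 rad.
With f = 0.5, the slerp weights are sin((1−f)δ)/sin δ = 0.5782 and sin(fδ)/sin δ = 0.5782.
Weighted sum of the unit vectors: (0.5782)·(-0.5694,-0.1483,-0.8086) + (0.5782)·(-0.8399,-0.5373,0.0769) = (-0.8148, -0.3964, -0.4230).
Converting back: φ = atan2(z, √(x²+y²)) = -25.02°, λ = atan2(y, x) = -154.06°.

-25.02°, -154.06°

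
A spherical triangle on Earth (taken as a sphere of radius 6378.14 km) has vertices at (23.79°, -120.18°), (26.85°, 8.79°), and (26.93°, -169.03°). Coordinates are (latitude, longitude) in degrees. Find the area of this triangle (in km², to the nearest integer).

49286515 km²

Side lengths (central angles): a = 2.2022, b = 0.7677, c = 1.9084 rad; semiperimeter s = 2.4392.
By l'Huilier's theorem, tan(E/4) = √[tan(s/2) tan((s−a)/2) tan((s−b)/2) tan((s−c)/2)], giving spherical excess E = 1.2115 rad.
Area = E·R² = 1.2115 × (6378.14)² ≈ 49286515 km².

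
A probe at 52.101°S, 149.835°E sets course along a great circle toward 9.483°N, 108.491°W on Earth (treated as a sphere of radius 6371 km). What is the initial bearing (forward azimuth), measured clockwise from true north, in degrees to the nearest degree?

93°

Δλ = 101.674° = 1.7745 rad.
y = sin Δλ · cos φ₂ = (0.9793)(0.9863) = 0.9659
x = cos φ₁ sin φ₂ − sin φ₁ cos φ₂ cos Δλ = (0.6143)(0.1648) − (-0.7891)(0.9863)(-0.2023) = -0.0563
θ = atan2(y, x) = 93.33°, so the bearing is 93°.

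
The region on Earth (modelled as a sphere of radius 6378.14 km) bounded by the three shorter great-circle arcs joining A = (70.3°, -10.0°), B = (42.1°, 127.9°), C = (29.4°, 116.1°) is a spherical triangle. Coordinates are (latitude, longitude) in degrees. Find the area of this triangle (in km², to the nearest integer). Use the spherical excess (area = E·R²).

6060002 km²

Side lengths (central angles): a = 0.2770, b = 1.2775, c = 1.1089 rad; semiperimeter s = 1.3317.
By l'Huilier's theorem, tan(E/4) = √[tan(s/2) tan((s−a)/2) tan((s−b)/2) tan((s−c)/2)], giving spherical excess E = 0.1490 rad.
Area = E·R² = 0.1490 × (6378.14)² ≈ 6060002 km².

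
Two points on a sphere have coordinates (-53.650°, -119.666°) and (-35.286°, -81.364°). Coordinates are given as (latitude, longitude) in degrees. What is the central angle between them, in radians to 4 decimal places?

In radians: φ₁ = -0.9364, φ₂ = -0.6159, Δλ = 38.302° = 0.6685 rad.
Haversine: a = sin²(Δφ/2) + cos φ₁ cos φ₂ sin²(Δλ/2) = 0.0255 + (0.5927)(0.8163)(0.1076) = 0.07753.
Central angle c = 2·arcsin(√a) = 0.56435 rad.
So the angular separation is 0.5644 rad.

0.5644 rad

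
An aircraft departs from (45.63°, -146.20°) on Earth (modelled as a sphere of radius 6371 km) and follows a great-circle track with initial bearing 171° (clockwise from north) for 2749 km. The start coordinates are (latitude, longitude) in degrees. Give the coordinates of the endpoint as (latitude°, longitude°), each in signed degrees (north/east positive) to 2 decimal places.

Angular distance δ = d/R = 2749/6371 = 0.43149 rad; initial bearing θ = 2.9845 rad.
sin φ₂ = sin φ₁ cos δ + cos φ₁ sin δ cos θ = (0.7148)(0.9083) + (0.6993)(0.4182)(-0.9877) = 0.3605, so φ₂ = 21.13°.
Δλ = atan2(sin θ sin δ cos φ₁, cos δ − sin φ₁ sin φ₂) = atan2(0.0458, 0.6507) = 4.022°.
λ₂ = -146.200° + 4.022° = -142.18°.

21.13°, -142.18°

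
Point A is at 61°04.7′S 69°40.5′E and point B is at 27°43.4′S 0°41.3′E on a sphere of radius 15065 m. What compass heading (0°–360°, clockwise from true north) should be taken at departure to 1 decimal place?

Δλ = -68.987° = -1.2040 rad.
y = sin Δλ · cos φ₂ = (-0.9335)(0.8852) = -0.8263
x = cos φ₁ sin φ₂ − sin φ₁ cos φ₂ cos Δλ = (0.4836)(-0.4652) − (-0.8753)(0.8852)(0.3586) = 0.0529
θ = atan2(y, x) = -86.34°; adding 360° gives 273.7°.

273.7°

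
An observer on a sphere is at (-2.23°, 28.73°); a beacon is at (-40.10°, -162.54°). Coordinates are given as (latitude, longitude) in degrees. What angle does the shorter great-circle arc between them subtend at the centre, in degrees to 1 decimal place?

136.4°

In radians: φ₁ = -0.0389, φ₂ = -0.6999, Δλ = 168.730° = 2.9449 rad.
Haversine: a = sin²(Δφ/2) + cos φ₁ cos φ₂ sin²(Δλ/2) = 0.1053 + (0.9992)(0.7649)(0.9904) = 0.86227.
Central angle c = 2·arcsin(√a) = 2.38116 rad.
So the angular separation is 136.4°.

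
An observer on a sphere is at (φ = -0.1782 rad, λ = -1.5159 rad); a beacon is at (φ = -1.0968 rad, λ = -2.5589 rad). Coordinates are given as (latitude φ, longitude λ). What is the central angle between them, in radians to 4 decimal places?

With latitudes φ₁ = -10.210°, φ₂ = -62.842° and longitude difference Δλ = -59.759°:
Haversine: a = sin²(Δφ/2) + cos φ₁ cos φ₂ sin²(Δλ/2) = 0.1965 + (0.9842)(0.4564)(0.2482) = 0.30802.
Central angle c = 2·arcsin(√a) = 1.17672 rad.
So the angular separation is 1.1767 rad.

1.1767 rad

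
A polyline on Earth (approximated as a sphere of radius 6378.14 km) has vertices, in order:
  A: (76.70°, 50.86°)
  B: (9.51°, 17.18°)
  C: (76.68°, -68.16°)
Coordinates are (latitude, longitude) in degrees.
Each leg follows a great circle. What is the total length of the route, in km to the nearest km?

Leg A→B: central angle 1.2137 rad, distance 7740.9 km.
Leg B→C: central angle 1.3906 rad, distance 8869.4 km.
Total: 7740.9 + 8869.4 ≈ 16610 km.

16610 km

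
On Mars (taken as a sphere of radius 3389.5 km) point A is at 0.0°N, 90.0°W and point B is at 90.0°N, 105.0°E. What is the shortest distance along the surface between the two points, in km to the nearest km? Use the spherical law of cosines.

5324 km

Let φ₁ = 0.0000 rad, φ₂ = 1.5708 rad, and Δλ = -2.8798 rad.
cos c = sin φ₁ sin φ₂ + cos φ₁ cos φ₂ cos Δλ = (0.0000)(1.0000) + (1.0000)(0.0000)(-0.9659) = 0.00000,
so c = arccos(0.00000) = 1.57080 rad.
Distance = R·c = 3389.5 × 1.5708 ≈ 5324 km.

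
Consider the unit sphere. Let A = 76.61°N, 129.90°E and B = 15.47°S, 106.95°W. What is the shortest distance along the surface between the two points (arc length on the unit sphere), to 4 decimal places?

1.9622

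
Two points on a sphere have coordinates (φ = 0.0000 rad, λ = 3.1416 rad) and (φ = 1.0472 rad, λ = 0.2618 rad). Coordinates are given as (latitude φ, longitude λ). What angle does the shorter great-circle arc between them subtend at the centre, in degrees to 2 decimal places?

In radians: φ₁ = 0.0000, φ₂ = 1.0472, Δλ = -165.000° = -2.8798 rad.
cos c = sin φ₁ sin φ₂ + cos φ₁ cos φ₂ cos Δλ = (0.0000)(0.8660) + (1.0000)(0.5000)(-0.9659) = -0.48296,
so c = arccos(-0.48296) = 2.07483 rad.
So the angular separation is 118.88°.

118.88°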